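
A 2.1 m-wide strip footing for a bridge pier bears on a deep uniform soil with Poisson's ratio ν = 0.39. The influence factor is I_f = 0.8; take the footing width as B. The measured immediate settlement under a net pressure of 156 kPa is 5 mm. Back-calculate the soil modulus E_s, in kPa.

E_s ≈ 44400 kPa

S_e = q·B·(1−ν²)/E_s · I_f  ⇒  E_s = q·B·(1−ν²)·I_f / S_e.
E_s = 156 × 2.1 × 0.8479 × 0.8 / 0.005 = 44440 kPa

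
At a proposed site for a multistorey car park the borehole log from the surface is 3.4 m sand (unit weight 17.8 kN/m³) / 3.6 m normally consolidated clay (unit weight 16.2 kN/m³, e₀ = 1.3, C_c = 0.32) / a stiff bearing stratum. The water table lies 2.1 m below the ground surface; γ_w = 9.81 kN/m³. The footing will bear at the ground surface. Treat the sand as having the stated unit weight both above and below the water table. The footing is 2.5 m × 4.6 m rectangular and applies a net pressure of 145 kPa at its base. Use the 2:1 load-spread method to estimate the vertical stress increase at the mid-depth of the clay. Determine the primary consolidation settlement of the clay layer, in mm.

Mid-depth of clay below the ground surface: z = 3.4 + 3.6/2 = 5.2 m.
Total vertical stress at mid-clay: σ_v = 17.8×3.4 + 16.2×1.8 = 89.68 kPa.
Pore pressure: u = 9.81×(5.2 − 2.1) = 30.411 kPa.
Initial effective stress: σ'_0 = σ_v − u = 89.68 − 30.411 = 59.269 kPa.
Stress increase at mid-clay by the 2:1 spreading method:
Δσ = qBL/((B+z)(L+z)) = 145×2.5×4.6/((2.5+5.2)(4.6+5.2)) = 22.098 kPa
Final effective stress: σ'_f = σ'_0 + Δσ = 59.269 + 22.098 = 81.367 kPa.
Normally consolidated clay, so the full stress increment lies on the virgin compression line:
S_c = C_c·H/(1+e₀)·log₁₀(σ'_f/σ'_0) = 0.32×3.6/(1+1.3)×log₁₀(81.367/59.269)
    = 0.50087 × 0.13762 = 0.06893 m

S_c ≈ 68.9 mm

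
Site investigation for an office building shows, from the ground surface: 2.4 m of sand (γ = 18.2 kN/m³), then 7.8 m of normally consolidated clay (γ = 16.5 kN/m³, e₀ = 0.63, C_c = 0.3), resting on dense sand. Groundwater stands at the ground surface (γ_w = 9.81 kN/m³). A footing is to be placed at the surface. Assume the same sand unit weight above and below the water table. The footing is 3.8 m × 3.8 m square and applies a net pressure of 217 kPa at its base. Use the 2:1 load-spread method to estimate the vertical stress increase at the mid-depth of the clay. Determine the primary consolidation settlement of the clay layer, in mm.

Mid-depth of clay below the ground surface: z = 2.4 + 7.8/2 = 6.3 m.
Total vertical stress at mid-clay: σ_v = 18.2×2.4 + 16.5×3.9 = 108.03 kPa.
Pore pressure: u = 9.81×(6.3 − 0) = 61.803 kPa.
Initial effective stress: σ'_0 = σ_v − u = 108.03 − 61.803 = 46.227 kPa.
Stress increase at mid-clay by the 2:1 spreading method:
Δσ = qBL/((B+z)(L+z)) = 217×3.8×3.8/((3.8+6.3)(3.8+6.3)) = 30.717 kPa
Final effective stress: σ'_f = σ'_0 + Δσ = 46.227 + 30.717 = 76.944 kPa.
Normally consolidated clay, so the full stress increment lies on the virgin compression line:
S_c = C_c·H/(1+e₀)·log₁₀(σ'_f/σ'_0) = 0.3×7.8/(1+0.63)×log₁₀(76.944/46.227)
    = 1.4356 × 0.22128 = 0.3177 m

S_c ≈ 318 mm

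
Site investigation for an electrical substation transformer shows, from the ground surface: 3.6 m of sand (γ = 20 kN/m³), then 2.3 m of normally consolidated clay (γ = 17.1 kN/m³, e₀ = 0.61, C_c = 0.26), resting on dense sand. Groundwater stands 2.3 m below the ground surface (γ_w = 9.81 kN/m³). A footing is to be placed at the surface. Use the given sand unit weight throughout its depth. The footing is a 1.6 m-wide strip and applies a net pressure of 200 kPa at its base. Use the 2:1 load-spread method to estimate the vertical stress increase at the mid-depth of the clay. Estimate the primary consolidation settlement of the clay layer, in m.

S_c ≈ 0.0898 m

Mid-depth of clay below the ground surface: z = 3.6 + 2.3/2 = 4.75 m.
Total vertical stress at mid-clay: σ_v = 20×3.6 + 17.1×1.15 = 91.665 kPa.
Pore pressure: u = 9.81×(4.75 − 2.3) = 24.035 kPa.
Initial effective stress: σ'_0 = σ_v − u = 91.665 − 24.035 = 67.63 kPa.
Stress increase at mid-clay by the 2:1 spreading method:
Δσ = qB/(B+z) = 200×1.6/(1.6+4.75) = 50.394 kPa
Final effective stress: σ'_f = σ'_0 + Δσ = 67.63 + 50.394 = 118.02 kPa.
Normally consolidated clay, so the full stress increment lies on the virgin compression line:
S_c = C_c·H/(1+e₀)·log₁₀(σ'_f/σ'_0) = 0.26×2.3/(1+0.61)×log₁₀(118.02/67.63)
    = 0.37143 × 0.24182 = 0.08982 m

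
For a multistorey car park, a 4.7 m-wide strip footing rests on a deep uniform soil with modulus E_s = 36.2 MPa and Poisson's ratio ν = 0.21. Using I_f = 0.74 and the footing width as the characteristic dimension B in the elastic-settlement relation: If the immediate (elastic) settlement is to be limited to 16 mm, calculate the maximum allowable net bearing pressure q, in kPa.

E_s = 36.2 MPa = 36200 kPa.
S_e = q·B·(1−ν²)/E_s · I_f  ⇒  q = S_e·E_s / (B·(1−ν²)·I_f).
q = 0.016 × 36200 / (4.7 × 0.9559 × 0.74) = 174.2 kPa

q ≈ 174 kPa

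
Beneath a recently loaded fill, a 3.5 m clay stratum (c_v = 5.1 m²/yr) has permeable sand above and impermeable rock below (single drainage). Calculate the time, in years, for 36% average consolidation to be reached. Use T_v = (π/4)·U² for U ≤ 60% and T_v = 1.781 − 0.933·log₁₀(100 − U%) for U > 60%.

Drainage path length: H_d = H = 3.5 m (single drainage).
U ≤ 60%: T_v = (π/4)·U² = (π/4)×0.36² = 0.10179.
t = T_v·H_d²/c_v = 0.10179×3.5²/5.1 = 0.2445 years.

t ≈ 0.244 years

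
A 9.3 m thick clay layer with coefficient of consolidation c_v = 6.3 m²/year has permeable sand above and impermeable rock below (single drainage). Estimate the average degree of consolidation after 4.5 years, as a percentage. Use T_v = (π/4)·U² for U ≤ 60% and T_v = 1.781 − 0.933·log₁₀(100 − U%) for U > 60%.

U ≈ 63.9 %

Drainage path length: H_d = H = 9.3 m (single drainage).
T_v = c_v·t/H_d² = 6.3×4.5/9.3² = 0.32778.
T_v = 0.32778 corresponds to the U > 60% branch:
U = 1 − 10^((1.781 − T_v)/0.933)/100 = 0.6389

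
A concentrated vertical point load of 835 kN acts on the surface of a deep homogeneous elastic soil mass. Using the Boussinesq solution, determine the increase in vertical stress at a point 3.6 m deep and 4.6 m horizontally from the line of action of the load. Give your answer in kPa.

Δσ_z ≈ 2.74 kPa

Boussinesq vertical stress below a point load on an elastic half-space:
Δσ_z = 3P/(2πz²) · [1 + (r/z)²]^(−5/2)
r/z = 4.6/3.6 = 1.2778; [1+(r/z)²]^(−5/2) = 0.088918.
Δσ_z = 3×835/(2π×3.6²) × 0.088918 = 30.763 × 0.088918 = 2.735 kPa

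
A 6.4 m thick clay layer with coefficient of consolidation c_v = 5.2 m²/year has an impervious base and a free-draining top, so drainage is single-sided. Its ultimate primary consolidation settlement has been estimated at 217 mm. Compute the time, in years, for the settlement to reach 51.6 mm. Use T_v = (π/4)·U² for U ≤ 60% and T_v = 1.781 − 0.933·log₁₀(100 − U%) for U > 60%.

Drainage path length: H_d = H = 6.4 m (single drainage).
U = S(t)/S_ult = 51.6/217 = 0.2378.
U ≤ 60%: T_v = (π/4)·U² = (π/4)×0.23779² = 0.044409.
t = T_v·H_d²/c_v = 0.044409×6.4²/5.2 = 0.3498 years.

t ≈ 0.35 years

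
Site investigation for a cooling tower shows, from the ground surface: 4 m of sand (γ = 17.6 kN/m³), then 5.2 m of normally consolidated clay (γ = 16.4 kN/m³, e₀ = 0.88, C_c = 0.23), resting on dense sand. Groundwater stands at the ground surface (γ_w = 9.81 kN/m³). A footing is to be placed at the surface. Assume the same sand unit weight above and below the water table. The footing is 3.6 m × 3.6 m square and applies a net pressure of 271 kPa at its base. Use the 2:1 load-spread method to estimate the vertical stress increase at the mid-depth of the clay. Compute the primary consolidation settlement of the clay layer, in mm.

Mid-depth of clay below the ground surface: z = 4 + 5.2/2 = 6.6 m.
Total vertical stress at mid-clay: σ_v = 17.6×4 + 16.4×2.6 = 113.04 kPa.
Pore pressure: u = 9.81×(6.6 − 0) = 64.746 kPa.
Initial effective stress: σ'_0 = σ_v − u = 113.04 − 64.746 = 48.294 kPa.
Stress increase at mid-clay by the 2:1 spreading method:
Δσ = qBL/((B+z)(L+z)) = 271×3.6×3.6/((3.6+6.6)(3.6+6.6)) = 33.758 kPa
Final effective stress: σ'_f = σ'_0 + Δσ = 48.294 + 33.758 = 82.052 kPa.
Normally consolidated clay, so the full stress increment lies on the virgin compression line:
S_c = C_c·H/(1+e₀)·log₁₀(σ'_f/σ'_0) = 0.23×5.2/(1+0.88)×log₁₀(82.052/48.294)
    = 0.63617 × 0.2302 = 0.1464 m

S_c ≈ 146 mm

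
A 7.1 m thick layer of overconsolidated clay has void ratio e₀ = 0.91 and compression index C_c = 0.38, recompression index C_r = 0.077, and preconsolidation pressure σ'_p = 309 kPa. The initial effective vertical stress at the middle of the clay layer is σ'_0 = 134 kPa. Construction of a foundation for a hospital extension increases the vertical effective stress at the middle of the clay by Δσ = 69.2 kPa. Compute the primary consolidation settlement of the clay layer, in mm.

Final effective stress: σ'_f = 134 + 69.2 = 203.2 kPa.
σ'_f = 203.2 ≤ σ'_p = 309 kPa, so the clay remains overconsolidated and only the recompression index applies:
S_c = C_r·H/(1+e₀)·log₁₀(σ'_f/σ'_0) = 0.077×7.1/1.91×log₁₀(203.2/134)
    = 0.28623 × 0.18082 = 0.05176 m

S_c ≈ 51.8 mm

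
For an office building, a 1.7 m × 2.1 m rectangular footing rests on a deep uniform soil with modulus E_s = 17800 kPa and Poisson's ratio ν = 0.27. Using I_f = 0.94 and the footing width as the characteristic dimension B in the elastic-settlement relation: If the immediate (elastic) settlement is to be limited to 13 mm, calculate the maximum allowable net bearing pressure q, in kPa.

S_e = q·B·(1−ν²)/E_s · I_f  ⇒  q = S_e·E_s / (B·(1−ν²)·I_f).
q = 0.013 × 17800 / (1.7 × 0.9271 × 0.94) = 156.2 kPa

q ≈ 156 kPa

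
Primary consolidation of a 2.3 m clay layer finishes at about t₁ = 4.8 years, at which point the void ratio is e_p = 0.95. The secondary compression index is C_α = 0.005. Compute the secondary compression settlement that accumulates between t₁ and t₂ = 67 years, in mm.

Secondary compression: S_s = C_α·H/(1+e_p)·log₁₀(t₂/t₁)
S_s = 0.005×2.3/(1+0.95)×log₁₀(67/4.8)
    = 0.005897 × 1.145 = 0.006752 m

S_s ≈ 6.75 mm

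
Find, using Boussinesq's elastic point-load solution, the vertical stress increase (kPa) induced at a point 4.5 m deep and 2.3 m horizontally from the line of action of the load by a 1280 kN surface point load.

Δσ_z ≈ 16.9 kPa

Boussinesq vertical stress below a point load on an elastic half-space:
Δσ_z = 3P/(2πz²) · [1 + (r/z)²]^(−5/2)
r/z = 2.3/4.5 = 0.51111; [1+(r/z)²]^(−5/2) = 0.55977.
Δσ_z = 3×1280/(2π×4.5²) × 0.55977 = 30.18 × 0.55977 = 16.89 kPa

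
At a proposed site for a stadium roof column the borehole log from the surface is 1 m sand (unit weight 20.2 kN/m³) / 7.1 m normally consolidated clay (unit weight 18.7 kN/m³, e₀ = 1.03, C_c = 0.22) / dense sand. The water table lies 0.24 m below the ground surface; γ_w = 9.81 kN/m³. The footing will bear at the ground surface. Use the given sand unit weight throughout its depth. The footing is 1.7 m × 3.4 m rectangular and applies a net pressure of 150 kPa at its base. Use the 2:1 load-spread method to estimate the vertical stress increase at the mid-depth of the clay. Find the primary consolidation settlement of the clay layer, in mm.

S_c ≈ 111 mm

Mid-depth of clay below the ground surface: z = 1 + 7.1/2 = 4.55 m.
Total vertical stress at mid-clay: σ_v = 20.2×1 + 18.7×3.55 = 86.585 kPa.
Pore pressure: u = 9.81×(4.55 − 0.24) = 42.281 kPa.
Initial effective stress: σ'_0 = σ_v − u = 86.585 − 42.281 = 44.304 kPa.
Stress increase at mid-clay by the 2:1 spreading method:
Δσ = qBL/((B+z)(L+z)) = 150×1.7×3.4/((1.7+4.55)(3.4+4.55)) = 17.449 kPa
Final effective stress: σ'_f = σ'_0 + Δσ = 44.304 + 17.449 = 61.753 kPa.
Normally consolidated clay, so the full stress increment lies on the virgin compression line:
S_c = C_c·H/(1+e₀)·log₁₀(σ'_f/σ'_0) = 0.22×7.1/(1+1.03)×log₁₀(61.753/44.304)
    = 0.76946 × 0.14422 = 0.111 m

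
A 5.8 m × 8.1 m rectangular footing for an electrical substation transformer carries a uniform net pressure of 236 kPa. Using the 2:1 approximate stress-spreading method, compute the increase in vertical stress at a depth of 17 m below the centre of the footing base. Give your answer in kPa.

Δσ_z ≈ 19.4 kPa

By the 2:1 method the load spreads at 1 horizontal : 2 vertical, so at depth z the loaded area has grown by z in each plan dimension:
Δσ = qBL/((B+z)(L+z)) = 236×5.8×8.1/((5.8+17)(8.1+17)) = 19.374 kPa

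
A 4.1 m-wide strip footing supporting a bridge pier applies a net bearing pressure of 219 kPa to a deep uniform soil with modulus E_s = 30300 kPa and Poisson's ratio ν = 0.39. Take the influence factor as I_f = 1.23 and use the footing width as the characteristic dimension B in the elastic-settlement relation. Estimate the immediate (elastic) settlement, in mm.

S_e ≈ 30.9 mm

Immediate (elastic) settlement: S_e = q·B·(1−ν²)/E_s · I_f.
S_e = 219 × 4.1 × (1 − 0.39²) / 30300 × 1.23
    = 219 × 4.1 × 0.8479 / 30300 × 1.23
    = 0.03091 m = 30.91 mm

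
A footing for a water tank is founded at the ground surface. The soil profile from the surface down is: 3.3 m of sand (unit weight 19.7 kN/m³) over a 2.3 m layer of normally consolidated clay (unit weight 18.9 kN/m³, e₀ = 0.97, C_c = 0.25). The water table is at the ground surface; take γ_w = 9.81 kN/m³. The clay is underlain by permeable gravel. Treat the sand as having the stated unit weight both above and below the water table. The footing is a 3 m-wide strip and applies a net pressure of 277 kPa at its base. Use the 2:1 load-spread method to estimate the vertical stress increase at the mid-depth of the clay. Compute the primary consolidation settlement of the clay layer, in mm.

S_c ≈ 162 mm

Mid-depth of clay below the ground surface: z = 3.3 + 2.3/2 = 4.45 m.
Total vertical stress at mid-clay: σ_v = 19.7×3.3 + 18.9×1.15 = 86.745 kPa.
Pore pressure: u = 9.81×(4.45 − 0) = 43.655 kPa.
Initial effective stress: σ'_0 = σ_v − u = 86.745 − 43.655 = 43.09 kPa.
Stress increase at mid-clay by the 2:1 spreading method:
Δσ = qB/(B+z) = 277×3/(3+4.45) = 111.54 kPa
Final effective stress: σ'_f = σ'_0 + Δσ = 43.09 + 111.54 = 154.63 kPa.
Normally consolidated clay, so the full stress increment lies on the virgin compression line:
S_c = C_c·H/(1+e₀)·log₁₀(σ'_f/σ'_0) = 0.25×2.3/(1+0.97)×log₁₀(154.63/43.09)
    = 0.29188 × 0.55492 = 0.162 m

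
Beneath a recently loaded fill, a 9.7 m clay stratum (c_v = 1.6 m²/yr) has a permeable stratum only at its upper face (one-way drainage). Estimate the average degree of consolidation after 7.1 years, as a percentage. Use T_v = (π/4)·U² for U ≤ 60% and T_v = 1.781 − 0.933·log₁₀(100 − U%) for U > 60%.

Drainage path length: H_d = H = 9.7 m (single drainage).
T_v = c_v·t/H_d² = 1.6×7.1/9.7² = 0.12074.
T_v = 0.12074 corresponds to the U ≤ 60% branch:
U = √(4T_v/π) = 0.3921

U ≈ 39.2 %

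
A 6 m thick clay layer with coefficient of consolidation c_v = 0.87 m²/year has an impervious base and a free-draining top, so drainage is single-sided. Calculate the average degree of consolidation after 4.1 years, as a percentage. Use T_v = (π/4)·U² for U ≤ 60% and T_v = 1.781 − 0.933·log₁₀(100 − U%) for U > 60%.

U ≈ 35.5 %

Drainage path length: H_d = H = 6 m (single drainage).
T_v = c_v·t/H_d² = 0.87×4.1/6² = 0.099083.
T_v = 0.099083 corresponds to the U ≤ 60% branch:
U = √(4T_v/π) = 0.3552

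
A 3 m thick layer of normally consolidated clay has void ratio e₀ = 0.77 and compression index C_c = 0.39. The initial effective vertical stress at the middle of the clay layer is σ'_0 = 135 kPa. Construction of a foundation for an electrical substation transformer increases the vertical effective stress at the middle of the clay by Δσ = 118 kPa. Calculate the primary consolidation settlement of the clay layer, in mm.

S_c ≈ 180 mm

Final effective stress: σ'_f = σ'_0 + Δσ = 135 + 118 = 253 kPa.
Normally consolidated clay, so the full stress increment lies on the virgin compression line:
S_c = C_c·H/(1+e₀)·log₁₀(σ'_f/σ'_0) = 0.39×3/(1+0.77)×log₁₀(253/135)
    = 0.66102 × 0.27279 = 0.1803 m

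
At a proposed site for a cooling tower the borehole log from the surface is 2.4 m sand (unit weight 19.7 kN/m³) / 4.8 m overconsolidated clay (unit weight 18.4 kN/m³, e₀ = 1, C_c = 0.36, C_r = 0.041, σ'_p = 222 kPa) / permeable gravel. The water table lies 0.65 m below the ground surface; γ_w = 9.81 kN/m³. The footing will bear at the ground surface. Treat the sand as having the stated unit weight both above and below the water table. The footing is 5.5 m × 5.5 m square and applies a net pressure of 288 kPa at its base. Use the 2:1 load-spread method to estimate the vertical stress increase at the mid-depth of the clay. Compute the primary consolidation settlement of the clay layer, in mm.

Mid-depth of clay below the ground surface: z = 2.4 + 4.8/2 = 4.8 m.
Total vertical stress at mid-clay: σ_v = 19.7×2.4 + 18.4×2.4 = 91.44 kPa.
Pore pressure: u = 9.81×(4.8 − 0.65) = 40.712 kPa.
Initial effective stress: σ'_0 = σ_v − u = 91.44 − 40.712 = 50.728 kPa.
Stress increase at mid-clay by the 2:1 spreading method:
Δσ = qBL/((B+z)(L+z)) = 288×5.5×5.5/((5.5+4.8)(5.5+4.8)) = 82.119 kPa
Final effective stress: σ'_f = 50.728 + 82.119 = 132.85 kPa.
σ'_f = 132.85 ≤ σ'_p = 222 kPa, so the clay remains overconsolidated and only the recompression index applies:
S_c = C_r·H/(1+e₀)·log₁₀(σ'_f/σ'_0) = 0.041×4.8/2×log₁₀(132.85/50.728)
    = 0.0984 × 0.41811 = 0.04114 m

S_c ≈ 41.1 mm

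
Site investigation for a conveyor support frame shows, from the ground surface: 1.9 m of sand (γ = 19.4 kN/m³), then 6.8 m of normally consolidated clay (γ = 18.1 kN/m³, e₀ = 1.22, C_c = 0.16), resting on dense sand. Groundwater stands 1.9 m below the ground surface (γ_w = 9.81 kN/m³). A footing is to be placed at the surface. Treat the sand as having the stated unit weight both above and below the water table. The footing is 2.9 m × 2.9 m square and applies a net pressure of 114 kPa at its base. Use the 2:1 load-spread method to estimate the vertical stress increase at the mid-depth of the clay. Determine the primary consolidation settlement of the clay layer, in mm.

Mid-depth of clay below the ground surface: z = 1.9 + 6.8/2 = 5.3 m.
Total vertical stress at mid-clay: σ_v = 19.4×1.9 + 18.1×3.4 = 98.4 kPa.
Pore pressure: u = 9.81×(5.3 − 1.9) = 33.354 kPa.
Initial effective stress: σ'_0 = σ_v − u = 98.4 − 33.354 = 65.046 kPa.
Stress increase at mid-clay by the 2:1 spreading method:
Δσ = qBL/((B+z)(L+z)) = 114×2.9×2.9/((2.9+5.3)(2.9+5.3)) = 14.258 kPa
Final effective stress: σ'_f = σ'_0 + Δσ = 65.046 + 14.258 = 79.304 kPa.
Normally consolidated clay, so the full stress increment lies on the virgin compression line:
S_c = C_c·H/(1+e₀)·log₁₀(σ'_f/σ'_0) = 0.16×6.8/(1+1.22)×log₁₀(79.304/65.046)
    = 0.49009 × 0.086074 = 0.04218 m

S_c ≈ 42.2 mm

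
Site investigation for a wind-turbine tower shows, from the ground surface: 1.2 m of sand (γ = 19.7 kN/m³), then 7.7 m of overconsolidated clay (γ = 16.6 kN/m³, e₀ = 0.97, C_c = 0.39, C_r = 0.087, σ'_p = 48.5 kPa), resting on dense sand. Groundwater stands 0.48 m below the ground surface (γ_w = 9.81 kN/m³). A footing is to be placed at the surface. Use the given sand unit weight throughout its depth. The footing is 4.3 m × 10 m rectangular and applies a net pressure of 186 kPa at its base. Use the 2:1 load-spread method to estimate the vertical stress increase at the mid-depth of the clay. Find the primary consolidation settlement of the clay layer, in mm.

S_c ≈ 495 mm

Mid-depth of clay below the ground surface: z = 1.2 + 7.7/2 = 5.05 m.
Total vertical stress at mid-clay: σ_v = 19.7×1.2 + 16.6×3.85 = 87.55 kPa.
Pore pressure: u = 9.81×(5.05 − 0.48) = 44.832 kPa.
Initial effective stress: σ'_0 = σ_v − u = 87.55 − 44.832 = 42.718 kPa.
Stress increase at mid-clay by the 2:1 spreading method:
Δσ = qBL/((B+z)(L+z)) = 186×4.3×10/((4.3+5.05)(10+5.05)) = 56.837 kPa
Final effective stress: σ'_f = 42.718 + 56.837 = 99.555 kPa.
σ'_f = 99.555 > σ'_p = 48.5 kPa, so the stress path crosses the preconsolidation pressure — recompression up to σ'_p, then virgin compression beyond:
S_c = H/(1+e₀)·[C_r·log₁₀(σ'_p/σ'_0) + C_c·log₁₀(σ'_f/σ'_p)]
    = 7.7/1.97 × [0.087×log₁₀(48.5/42.718) + 0.39×log₁₀(99.555/48.5)]
    = 3.9086 × [0.0047964 + 0.12181] = 0.4949 m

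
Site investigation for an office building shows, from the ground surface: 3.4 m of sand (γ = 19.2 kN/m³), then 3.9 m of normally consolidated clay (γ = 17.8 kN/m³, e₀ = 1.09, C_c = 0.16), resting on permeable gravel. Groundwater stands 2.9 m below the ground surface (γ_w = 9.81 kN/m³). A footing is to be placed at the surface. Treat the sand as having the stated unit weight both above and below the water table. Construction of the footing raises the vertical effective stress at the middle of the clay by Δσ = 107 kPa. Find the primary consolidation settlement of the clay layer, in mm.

Mid-depth of clay below the ground surface: z = 3.4 + 3.9/2 = 5.35 m.
Total vertical stress at mid-clay: σ_v = 19.2×3.4 + 17.8×1.95 = 99.99 kPa.
Pore pressure: u = 9.81×(5.35 − 2.9) = 24.035 kPa.
Initial effective stress: σ'_0 = σ_v − u = 99.99 − 24.035 = 75.955 kPa.
Final effective stress: σ'_f = σ'_0 + Δσ = 75.955 + 107 = 182.95 kPa.
Normally consolidated clay, so the full stress increment lies on the virgin compression line:
S_c = C_c·H/(1+e₀)·log₁₀(σ'_f/σ'_0) = 0.16×3.9/(1+1.09)×log₁₀(182.95/75.955)
    = 0.29856 × 0.38178 = 0.114 m

S_c ≈ 114 mm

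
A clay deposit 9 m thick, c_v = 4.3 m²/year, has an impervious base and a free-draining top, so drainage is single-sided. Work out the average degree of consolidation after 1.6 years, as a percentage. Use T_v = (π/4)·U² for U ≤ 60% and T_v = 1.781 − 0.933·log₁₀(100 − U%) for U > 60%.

Drainage path length: H_d = H = 9 m (single drainage).
T_v = c_v·t/H_d² = 4.3×1.6/9² = 0.084938.
T_v = 0.084938 corresponds to the U ≤ 60% branch:
U = √(4T_v/π) = 0.3289

U ≈ 32.9 %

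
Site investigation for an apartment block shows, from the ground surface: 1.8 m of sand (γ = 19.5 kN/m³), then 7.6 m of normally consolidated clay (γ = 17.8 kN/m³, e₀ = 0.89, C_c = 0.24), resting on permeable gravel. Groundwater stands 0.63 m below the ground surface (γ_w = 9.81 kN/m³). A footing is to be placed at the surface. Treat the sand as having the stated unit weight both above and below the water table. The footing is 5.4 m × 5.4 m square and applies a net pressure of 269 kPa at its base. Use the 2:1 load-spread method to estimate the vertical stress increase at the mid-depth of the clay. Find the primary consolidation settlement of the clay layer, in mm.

Mid-depth of clay below the ground surface: z = 1.8 + 7.6/2 = 5.6 m.
Total vertical stress at mid-clay: σ_v = 19.5×1.8 + 17.8×3.8 = 102.74 kPa.
Pore pressure: u = 9.81×(5.6 − 0.63) = 48.756 kPa.
Initial effective stress: σ'_0 = σ_v − u = 102.74 − 48.756 = 53.984 kPa.
Stress increase at mid-clay by the 2:1 spreading method:
Δσ = qBL/((B+z)(L+z)) = 269×5.4×5.4/((5.4+5.6)(5.4+5.6)) = 64.827 kPa
Final effective stress: σ'_f = σ'_0 + Δσ = 53.984 + 64.827 = 118.81 kPa.
Normally consolidated clay, so the full stress increment lies on the virgin compression line:
S_c = C_c·H/(1+e₀)·log₁₀(σ'_f/σ'_0) = 0.24×7.6/(1+0.89)×log₁₀(118.81/53.984)
    = 0.96508 × 0.34259 = 0.3306 m

S_c ≈ 331 mm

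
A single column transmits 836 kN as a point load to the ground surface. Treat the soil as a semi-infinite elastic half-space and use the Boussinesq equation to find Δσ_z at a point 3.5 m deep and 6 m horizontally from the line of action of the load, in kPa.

Boussinesq vertical stress below a point load on an elastic half-space:
Δσ_z = 3P/(2πz²) · [1 + (r/z)²]^(−5/2)
r/z = 6/3.5 = 1.7143; [1+(r/z)²]^(−5/2) = 0.032479.
Δσ_z = 3×836/(2π×3.5²) × 0.032479 = 32.585 × 0.032479 = 1.058 kPa

Δσ_z ≈ 1.06 kPa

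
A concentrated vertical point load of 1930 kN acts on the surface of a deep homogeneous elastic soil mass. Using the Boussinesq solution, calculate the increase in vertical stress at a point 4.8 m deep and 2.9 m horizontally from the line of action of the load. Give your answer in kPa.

Boussinesq vertical stress below a point load on an elastic half-space:
Δσ_z = 3P/(2πz²) · [1 + (r/z)²]^(−5/2)
r/z = 2.9/4.8 = 0.60417; [1+(r/z)²]^(−5/2) = 0.45936.
Δσ_z = 3×1930/(2π×4.8²) × 0.45936 = 39.996 × 0.45936 = 18.37 kPa

Δσ_z ≈ 18.4 kPa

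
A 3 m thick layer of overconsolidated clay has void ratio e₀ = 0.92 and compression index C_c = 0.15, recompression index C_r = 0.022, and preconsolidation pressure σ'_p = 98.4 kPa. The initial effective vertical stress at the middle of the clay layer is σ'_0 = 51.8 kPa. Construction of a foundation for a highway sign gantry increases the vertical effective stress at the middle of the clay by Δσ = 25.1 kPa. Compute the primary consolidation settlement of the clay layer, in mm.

S_c ≈ 5.9 mm

Final effective stress: σ'_f = 51.8 + 25.1 = 76.9 kPa.
σ'_f = 76.9 ≤ σ'_p = 98.4 kPa, so the clay remains overconsolidated and only the recompression index applies:
S_c = C_r·H/(1+e₀)·log₁₀(σ'_f/σ'_0) = 0.022×3/1.92×log₁₀(76.9/51.8)
    = 0.034375 × 0.1716 = 0.005899 m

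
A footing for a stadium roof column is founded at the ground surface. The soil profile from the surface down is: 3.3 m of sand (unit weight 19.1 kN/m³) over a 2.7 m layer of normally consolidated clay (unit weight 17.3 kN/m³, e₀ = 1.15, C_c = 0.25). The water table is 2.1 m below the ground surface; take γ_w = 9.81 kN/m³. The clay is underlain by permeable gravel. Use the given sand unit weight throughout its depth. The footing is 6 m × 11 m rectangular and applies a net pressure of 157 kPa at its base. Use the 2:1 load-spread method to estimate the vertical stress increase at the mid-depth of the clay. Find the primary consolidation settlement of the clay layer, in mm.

S_c ≈ 95.4 mm

Mid-depth of clay below the ground surface: z = 3.3 + 2.7/2 = 4.65 m.
Total vertical stress at mid-clay: σ_v = 19.1×3.3 + 17.3×1.35 = 86.385 kPa.
Pore pressure: u = 9.81×(4.65 − 2.1) = 25.015 kPa.
Initial effective stress: σ'_0 = σ_v − u = 86.385 − 25.015 = 61.37 kPa.
Stress increase at mid-clay by the 2:1 spreading method:
Δσ = qBL/((B+z)(L+z)) = 157×6×11/((6+4.65)(11+4.65)) = 62.17 kPa
Final effective stress: σ'_f = σ'_0 + Δσ = 61.37 + 62.17 = 123.54 kPa.
Normally consolidated clay, so the full stress increment lies on the virgin compression line:
S_c = C_c·H/(1+e₀)·log₁₀(σ'_f/σ'_0) = 0.25×2.7/(1+1.15)×log₁₀(123.54/61.37)
    = 0.31395 × 0.30385 = 0.09539 m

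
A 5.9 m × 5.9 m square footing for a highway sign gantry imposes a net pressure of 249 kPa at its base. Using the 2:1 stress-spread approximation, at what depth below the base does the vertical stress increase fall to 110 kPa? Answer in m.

z ≈ 2.98 m

2:1 spreading — at depth z the loaded area has grown by z in each plan dimension:
qB²/(B+z)² = Δσ_z ⇒ z = B(√(q/Δσ_z) − 1) = 5.9×(√(249/110) − 1) = 2.977 m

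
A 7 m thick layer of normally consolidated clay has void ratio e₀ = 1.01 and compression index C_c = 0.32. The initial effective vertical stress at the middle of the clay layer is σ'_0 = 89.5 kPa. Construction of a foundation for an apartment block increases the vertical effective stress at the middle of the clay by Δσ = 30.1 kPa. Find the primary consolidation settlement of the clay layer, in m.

Final effective stress: σ'_f = σ'_0 + Δσ = 89.5 + 30.1 = 119.6 kPa.
Normally consolidated clay, so the full stress increment lies on the virgin compression line:
S_c = C_c·H/(1+e₀)·log₁₀(σ'_f/σ'_0) = 0.32×7/(1+1.01)×log₁₀(119.6/89.5)
    = 1.1144 × 0.12591 = 0.1403 m

S_c ≈ 0.14 m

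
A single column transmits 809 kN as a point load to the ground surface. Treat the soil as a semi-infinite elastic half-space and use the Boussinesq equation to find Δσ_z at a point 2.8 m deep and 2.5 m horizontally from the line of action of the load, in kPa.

Δσ_z ≈ 11.4 kPa

Boussinesq vertical stress below a point load on an elastic half-space:
Δσ_z = 3P/(2πz²) · [1 + (r/z)²]^(−5/2)
r/z = 2.5/2.8 = 0.89286; [1+(r/z)²]^(−5/2) = 0.23095.
Δσ_z = 3×809/(2π×2.8²) × 0.23095 = 49.269 × 0.23095 = 11.38 kPa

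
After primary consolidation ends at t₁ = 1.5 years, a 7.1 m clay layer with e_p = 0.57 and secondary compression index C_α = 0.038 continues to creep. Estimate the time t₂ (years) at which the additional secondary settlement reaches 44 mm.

t₂ ≈ 2.7 years

S_s = C_α·H/(1+e_p)·log₁₀(t₂/t₁) ⇒ log₁₀(t₂/t₁) = S_s·(1+e_p)/(C_α·H).
log₁₀(t₂/t₁) = 0.044 × (1+0.57) / (0.038×7.1) = 0.256
t₂ = t₁ × 10^0.256 = 1.5 × 1.803 = 2.705 years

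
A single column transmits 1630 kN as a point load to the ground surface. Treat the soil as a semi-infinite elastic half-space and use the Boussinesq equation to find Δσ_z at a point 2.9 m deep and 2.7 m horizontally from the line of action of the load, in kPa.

Δσ_z ≈ 19.4 kPa

Boussinesq vertical stress below a point load on an elastic half-space:
Δσ_z = 3P/(2πz²) · [1 + (r/z)²]^(−5/2)
r/z = 2.7/2.9 = 0.93103; [1+(r/z)²]^(−5/2) = 0.21001.
Δσ_z = 3×1630/(2π×2.9²) × 0.21001 = 92.541 × 0.21001 = 19.43 kPa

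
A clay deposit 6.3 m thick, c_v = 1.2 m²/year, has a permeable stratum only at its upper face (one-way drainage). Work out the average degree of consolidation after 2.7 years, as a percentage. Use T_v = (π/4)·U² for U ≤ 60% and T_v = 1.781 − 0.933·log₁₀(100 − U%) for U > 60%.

Drainage path length: H_d = H = 6.3 m (single drainage).
T_v = c_v·t/H_d² = 1.2×2.7/6.3² = 0.081633.
T_v = 0.081633 corresponds to the U ≤ 60% branch:
U = √(4T_v/π) = 0.3224

U ≈ 32.2 %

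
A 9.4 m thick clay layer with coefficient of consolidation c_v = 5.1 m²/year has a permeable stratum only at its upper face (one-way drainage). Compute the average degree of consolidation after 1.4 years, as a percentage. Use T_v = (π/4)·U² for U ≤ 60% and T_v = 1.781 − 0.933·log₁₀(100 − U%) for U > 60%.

U ≈ 32.1 %

Drainage path length: H_d = H = 9.4 m (single drainage).
T_v = c_v·t/H_d² = 5.1×1.4/9.4² = 0.080806.
T_v = 0.080806 corresponds to the U ≤ 60% branch:
U = √(4T_v/π) = 0.3208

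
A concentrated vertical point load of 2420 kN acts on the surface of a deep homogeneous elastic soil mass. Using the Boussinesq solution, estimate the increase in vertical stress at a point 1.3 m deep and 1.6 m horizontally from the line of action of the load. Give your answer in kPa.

Δσ_z ≈ 68.2 kPa

Boussinesq vertical stress below a point load on an elastic half-space:
Δσ_z = 3P/(2πz²) · [1 + (r/z)²]^(−5/2)
r/z = 1.6/1.3 = 1.2308; [1+(r/z)²]^(−5/2) = 0.099711.
Δσ_z = 3×2420/(2π×1.3²) × 0.099711 = 683.71 × 0.099711 = 68.17 kPa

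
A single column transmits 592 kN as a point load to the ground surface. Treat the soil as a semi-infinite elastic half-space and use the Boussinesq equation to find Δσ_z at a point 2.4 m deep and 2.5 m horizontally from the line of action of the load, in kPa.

Boussinesq vertical stress below a point load on an elastic half-space:
Δσ_z = 3P/(2πz²) · [1 + (r/z)²]^(−5/2)
r/z = 2.5/2.4 = 1.0417; [1+(r/z)²]^(−5/2) = 0.15929.
Δσ_z = 3×592/(2π×2.4²) × 0.15929 = 49.073 × 0.15929 = 7.817 kPa

Δσ_z ≈ 7.82 kPa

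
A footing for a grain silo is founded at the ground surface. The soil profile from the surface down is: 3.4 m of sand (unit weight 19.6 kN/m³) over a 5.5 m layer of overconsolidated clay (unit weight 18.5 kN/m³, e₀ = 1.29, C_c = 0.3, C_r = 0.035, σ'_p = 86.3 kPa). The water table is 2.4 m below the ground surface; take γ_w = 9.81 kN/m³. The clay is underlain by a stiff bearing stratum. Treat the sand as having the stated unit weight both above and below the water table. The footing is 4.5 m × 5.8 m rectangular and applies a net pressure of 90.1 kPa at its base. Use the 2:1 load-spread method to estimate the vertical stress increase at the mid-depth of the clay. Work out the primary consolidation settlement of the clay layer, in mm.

S_c ≈ 46.1 mm

Mid-depth of clay below the ground surface: z = 3.4 + 5.5/2 = 6.15 m.
Total vertical stress at mid-clay: σ_v = 19.6×3.4 + 18.5×2.75 = 117.52 kPa.
Pore pressure: u = 9.81×(6.15 − 2.4) = 36.788 kPa.
Initial effective stress: σ'_0 = σ_v − u = 117.52 − 36.788 = 80.732 kPa.
Stress increase at mid-clay by the 2:1 spreading method:
Δσ = qBL/((B+z)(L+z)) = 90.1×4.5×5.8/((4.5+6.15)(5.8+6.15)) = 18.478 kPa
Final effective stress: σ'_f = 80.732 + 18.478 = 99.21 kPa.
σ'_f = 99.21 > σ'_p = 86.3 kPa, so the stress path crosses the preconsolidation pressure — recompression up to σ'_p, then virgin compression beyond:
S_c = H/(1+e₀)·[C_r·log₁₀(σ'_p/σ'_0) + C_c·log₁₀(σ'_f/σ'_p)]
    = 5.5/2.29 × [0.035×log₁₀(86.3/80.732) + 0.3×log₁₀(99.21/86.3)]
    = 2.4017 × [0.0010138 + 0.018163] = 0.04606 m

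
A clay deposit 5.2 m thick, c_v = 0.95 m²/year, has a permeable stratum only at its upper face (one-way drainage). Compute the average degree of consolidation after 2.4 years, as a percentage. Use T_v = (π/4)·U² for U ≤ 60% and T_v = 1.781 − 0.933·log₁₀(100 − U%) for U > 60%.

Drainage path length: H_d = H = 5.2 m (single drainage).
T_v = c_v·t/H_d² = 0.95×2.4/5.2² = 0.08432.
T_v = 0.08432 corresponds to the U ≤ 60% branch:
U = √(4T_v/π) = 0.3277

U ≈ 32.8 %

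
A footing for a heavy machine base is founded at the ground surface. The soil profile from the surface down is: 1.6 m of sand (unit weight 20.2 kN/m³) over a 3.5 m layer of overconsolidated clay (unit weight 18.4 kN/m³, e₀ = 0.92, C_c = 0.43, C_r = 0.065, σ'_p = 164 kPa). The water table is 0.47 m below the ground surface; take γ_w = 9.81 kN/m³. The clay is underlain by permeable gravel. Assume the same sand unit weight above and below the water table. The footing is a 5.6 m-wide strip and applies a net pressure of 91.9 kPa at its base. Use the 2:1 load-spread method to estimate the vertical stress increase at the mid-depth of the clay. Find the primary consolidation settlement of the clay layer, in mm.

S_c ≈ 48.9 mm

Mid-depth of clay below the ground surface: z = 1.6 + 3.5/2 = 3.35 m.
Total vertical stress at mid-clay: σ_v = 20.2×1.6 + 18.4×1.75 = 64.52 kPa.
Pore pressure: u = 9.81×(3.35 − 0.47) = 28.253 kPa.
Initial effective stress: σ'_0 = σ_v − u = 64.52 − 28.253 = 36.267 kPa.
Stress increase at mid-clay by the 2:1 spreading method:
Δσ = qB/(B+z) = 91.9×5.6/(5.6+3.35) = 57.502 kPa
Final effective stress: σ'_f = 36.267 + 57.502 = 93.769 kPa.
σ'_f = 93.769 ≤ σ'_p = 164 kPa, so the clay remains overconsolidated and only the recompression index applies:
S_c = C_r·H/(1+e₀)·log₁₀(σ'_f/σ'_0) = 0.065×3.5/1.92×log₁₀(93.769/36.267)
    = 0.11849 × 0.41255 = 0.04888 m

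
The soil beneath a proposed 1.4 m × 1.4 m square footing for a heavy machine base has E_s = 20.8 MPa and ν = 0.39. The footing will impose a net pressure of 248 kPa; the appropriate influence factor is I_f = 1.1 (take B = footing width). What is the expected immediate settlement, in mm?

S_e ≈ 15.6 mm

Immediate (elastic) settlement: S_e = q·B·(1−ν²)/E_s · I_f.
E_s = 20.8 MPa = 20800 kPa.
S_e = 248 × 1.4 × (1 − 0.39²) / 20800 × 1.1
    = 248 × 1.4 × 0.8479 / 20800 × 1.1
    = 0.01557 m = 15.57 mm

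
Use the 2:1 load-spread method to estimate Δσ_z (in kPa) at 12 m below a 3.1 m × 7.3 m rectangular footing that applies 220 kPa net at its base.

By the 2:1 method the load spreads at 1 horizontal : 2 vertical, so at depth z the loaded area has grown by z in each plan dimension:
Δσ = qBL/((B+z)(L+z)) = 220×3.1×7.3/((3.1+12)(7.3+12)) = 17.083 kPa

Δσ_z ≈ 17.1 kPa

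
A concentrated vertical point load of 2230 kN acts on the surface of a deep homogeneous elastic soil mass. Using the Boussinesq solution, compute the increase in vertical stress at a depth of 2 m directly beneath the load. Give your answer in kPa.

Δσ_z ≈ 266 kPa

Boussinesq vertical stress below a point load on an elastic half-space:
Δσ_z = 3P/(2πz²) · [1 + (r/z)²]^(−5/2)
r/z = 0/2 = 0; [1+(r/z)²]^(−5/2) = 1.
Δσ_z = 3×2230/(2π×2²) × 1 = 266.19 × 1 = 266.2 kPa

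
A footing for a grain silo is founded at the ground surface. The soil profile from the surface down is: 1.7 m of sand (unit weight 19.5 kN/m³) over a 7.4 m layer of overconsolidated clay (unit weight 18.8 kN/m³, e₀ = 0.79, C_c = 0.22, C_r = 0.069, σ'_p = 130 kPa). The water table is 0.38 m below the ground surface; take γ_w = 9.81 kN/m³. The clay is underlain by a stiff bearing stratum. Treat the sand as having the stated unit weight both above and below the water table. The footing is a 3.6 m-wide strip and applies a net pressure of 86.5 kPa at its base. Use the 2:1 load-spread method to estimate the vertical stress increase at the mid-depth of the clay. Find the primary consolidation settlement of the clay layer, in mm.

Mid-depth of clay below the ground surface: z = 1.7 + 7.4/2 = 5.4 m.
Total vertical stress at mid-clay: σ_v = 19.5×1.7 + 18.8×3.7 = 102.71 kPa.
Pore pressure: u = 9.81×(5.4 − 0.38) = 49.246 kPa.
Initial effective stress: σ'_0 = σ_v − u = 102.71 − 49.246 = 53.464 kPa.
Stress increase at mid-clay by the 2:1 spreading method:
Δσ = qB/(B+z) = 86.5×3.6/(3.6+5.4) = 34.6 kPa
Final effective stress: σ'_f = 53.464 + 34.6 = 88.064 kPa.
σ'_f = 88.064 ≤ σ'_p = 130 kPa, so the clay remains overconsolidated and only the recompression index applies:
S_c = C_r·H/(1+e₀)·log₁₀(σ'_f/σ'_0) = 0.069×7.4/1.79×log₁₀(88.064/53.464)
    = 0.28525 × 0.21674 = 0.06183 m

S_c ≈ 61.8 mm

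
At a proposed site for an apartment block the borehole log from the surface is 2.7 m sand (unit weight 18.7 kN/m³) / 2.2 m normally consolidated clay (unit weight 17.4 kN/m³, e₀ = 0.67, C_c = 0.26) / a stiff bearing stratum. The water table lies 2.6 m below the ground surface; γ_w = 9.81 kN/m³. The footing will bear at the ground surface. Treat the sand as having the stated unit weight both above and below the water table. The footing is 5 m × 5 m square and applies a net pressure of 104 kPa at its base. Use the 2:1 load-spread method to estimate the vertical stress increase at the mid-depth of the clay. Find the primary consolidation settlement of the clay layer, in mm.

Mid-depth of clay below the ground surface: z = 2.7 + 2.2/2 = 3.8 m.
Total vertical stress at mid-clay: σ_v = 18.7×2.7 + 17.4×1.1 = 69.63 kPa.
Pore pressure: u = 9.81×(3.8 − 2.6) = 11.772 kPa.
Initial effective stress: σ'_0 = σ_v − u = 69.63 − 11.772 = 57.858 kPa.
Stress increase at mid-clay by the 2:1 spreading method:
Δσ = qBL/((B+z)(L+z)) = 104×5×5/((5+3.8)(5+3.8)) = 33.574 kPa
Final effective stress: σ'_f = σ'_0 + Δσ = 57.858 + 33.574 = 91.432 kPa.
Normally consolidated clay, so the full stress increment lies on the virgin compression line:
S_c = C_c·H/(1+e₀)·log₁₀(σ'_f/σ'_0) = 0.26×2.2/(1+0.67)×log₁₀(91.432/57.858)
    = 0.34251 × 0.19873 = 0.06807 m

S_c ≈ 68.1 mm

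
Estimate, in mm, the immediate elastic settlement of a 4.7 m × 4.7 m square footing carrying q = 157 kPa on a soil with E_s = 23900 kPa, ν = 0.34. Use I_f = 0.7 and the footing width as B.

S_e ≈ 19.1 mm

Immediate (elastic) settlement: S_e = q·B·(1−ν²)/E_s · I_f.
S_e = 157 × 4.7 × (1 − 0.34²) / 23900 × 0.7
    = 157 × 4.7 × 0.8844 / 23900 × 0.7
    = 0.01911 m = 19.11 mm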